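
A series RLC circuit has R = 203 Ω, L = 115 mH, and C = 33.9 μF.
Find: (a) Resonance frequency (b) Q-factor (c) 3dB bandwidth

Step 1 — Resonance condition Im(Z)=0 gives ω₀ = 1/√(LC).
Step 2 — ω₀ = 1/√(0.115·3.39e-05) = 506.5 rad/s.
Step 3 — f₀ = ω₀/(2π) = 80.61 Hz.
Step 4 — Series Q: Q = ω₀L/R = 506.5·0.115/203 = 0.2869.
Step 5 — 3dB bandwidth: Δω = ω₀/Q = 1765 rad/s; BW = Δω/(2π) = 280.9 Hz.

(a) f₀ = 80.61 Hz  (b) Q = 0.2869  (c) BW = 280.9 Hz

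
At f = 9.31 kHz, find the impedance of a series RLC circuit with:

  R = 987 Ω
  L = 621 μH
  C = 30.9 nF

Step 1 — Angular frequency: ω = 2π·f = 2π·9310 = 5.85e+04 rad/s.
Step 2 — Component impedances:
  R: Z = R = 987 Ω
  L: Z = jωL = j·5.85e+04·0.000621 = 0 + j36.33 Ω
  C: Z = 1/(jωC) = -j/(ω·C) = 0 - j553.2 Ω
Step 3 — Series combination: Z_total = R + L + C = 987 - j516.9 Ω = 1114∠-27.6° Ω.

Z = 987 - j516.9 Ω = 1114∠-27.6° Ω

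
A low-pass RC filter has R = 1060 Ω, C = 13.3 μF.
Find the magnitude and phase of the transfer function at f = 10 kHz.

Step 1 — Angular frequency: ω = 2π·1e+04 = 6.283e+04 rad/s.
Step 2 — Transfer function: H(jω) = 1/(1 + jωRC).
Step 3 — Denominator: 1 + jωRC = 1 + j·6.283e+04·1060·1.33e-05 = 1 + j885.8.
Step 4 — H = 1.274e-06 - j0.001129.
Step 5 — Magnitude: |H| = 0.001129 (-58.9 dB); phase: φ = -89.9°.

|H| = 0.001129 (-58.9 dB), φ = -89.9°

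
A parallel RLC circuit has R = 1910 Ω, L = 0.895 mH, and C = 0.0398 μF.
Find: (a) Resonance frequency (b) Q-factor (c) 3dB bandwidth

Step 1 — Resonance: ω₀ = 1/√(LC) = 1/√(0.000895·3.98e-08) = 1.676e+05 rad/s.
Step 2 — f₀ = ω₀/(2π) = 2.667e+04 Hz.
Step 3 — Parallel Q: Q = R/(ω₀L) = 1910/(1.676e+05·0.000895) = 12.74.
Step 4 — Bandwidth: Δω = ω₀/Q = 1.315e+04 rad/s; BW = Δω/(2π) = 2094 Hz.

(a) f₀ = 2.667e+04 Hz  (b) Q = 12.74  (c) BW = 2094 Hz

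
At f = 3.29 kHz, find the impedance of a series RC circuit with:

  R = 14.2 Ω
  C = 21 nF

Step 1 — Angular frequency: ω = 2π·f = 2π·3290 = 2.067e+04 rad/s.
Step 2 — Component impedances:
  R: Z = R = 14.2 Ω
  C: Z = 1/(jωC) = -j/(ω·C) = 0 - j2304 Ω
Step 3 — Series combination: Z_total = R + C = 14.2 - j2304 Ω = 2304∠-89.6° Ω.

Z = 14.2 - j2304 Ω = 2304∠-89.6° Ω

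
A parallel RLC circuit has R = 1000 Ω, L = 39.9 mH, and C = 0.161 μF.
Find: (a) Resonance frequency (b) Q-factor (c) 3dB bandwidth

Step 1 — Resonance: ω₀ = 1/√(LC) = 1/√(0.0399·1.61e-07) = 1.248e+04 rad/s.
Step 2 — f₀ = ω₀/(2π) = 1986 Hz.
Step 3 — Parallel Q: Q = R/(ω₀L) = 1000/(1.248e+04·0.0399) = 2.009.
Step 4 — Bandwidth: Δω = ω₀/Q = 6211 rad/s; BW = Δω/(2π) = 988.5 Hz.

(a) f₀ = 1986 Hz  (b) Q = 2.009  (c) BW = 988.5 Hz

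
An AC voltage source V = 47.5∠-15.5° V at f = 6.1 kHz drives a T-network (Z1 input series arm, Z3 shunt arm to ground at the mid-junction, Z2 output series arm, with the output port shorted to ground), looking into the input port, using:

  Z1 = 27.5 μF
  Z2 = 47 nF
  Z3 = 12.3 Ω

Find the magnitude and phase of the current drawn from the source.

Step 1 — Angular frequency: ω = 2π·f = 2π·6100 = 3.833e+04 rad/s.
Step 2 — Component impedances:
  Z1: Z = 1/(jωC) = -j/(ω·C) = 0 - j0.9488 Ω
  Z2: Z = 1/(jωC) = -j/(ω·C) = 0 - j555.1 Ω
  Z3: Z = R = 12.3 Ω
Step 3 — With the output port shorted to ground, the output series arm Z2 runs from the junction to ground; the shunt arm Z3 also runs from the junction to ground. They appear in parallel: Z3 || Z2 = 12.29 - j0.2724 Ω.
Step 4 — Series with input arm Z1: Z_in = Z1 + (Z3 || Z2) = 12.29 - j1.221 Ω = 12.35∠-5.7° Ω.
Step 5 — Source phasor: V = 47.5∠-15.5° V = 45.77 - j12.69 V.
Step 6 — Ohm's law: I = V / Z_total = (45.77 - j12.69) / (12.29 - j1.221) = 3.788 - j0.6562 A.
Step 7 — Convert to polar: |I| = 3.845 A, ∠I = -9.8°.

I = 3.845∠-9.8° A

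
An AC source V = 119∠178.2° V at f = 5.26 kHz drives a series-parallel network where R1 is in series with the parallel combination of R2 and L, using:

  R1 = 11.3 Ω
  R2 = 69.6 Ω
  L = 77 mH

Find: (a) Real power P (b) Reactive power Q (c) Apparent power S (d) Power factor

Step 1 — Angular frequency: ω = 2π·f = 2π·5260 = 3.305e+04 rad/s.
Step 2 — Component impedances:
  R1: Z = R = 11.3 Ω
  R2: Z = R = 69.6 Ω
  L: Z = jωL = j·3.305e+04·0.077 = 0 + j2545 Ω
Step 3 — Parallel branch: R2 || L = 1/(1/R2 + 1/L) = 69.55 + j1.902 Ω.
Step 4 — Series with R1: Z_total = R1 + (R2 || L) = 80.85 + j1.902 Ω = 80.87∠1.3° Ω.
Step 5 — Source phasor: V = 119∠178.2° V = -118.9 + j3.738 V.
Step 6 — Current: I = V / Z = -1.469 + j0.0808 A = 1.471∠176.9° A.
Step 7 — Complex power: S = V·I* = 175.1 + j4.119 VA.
Step 8 — Real power: P = Re(S) = 175.1 W.
Step 9 — Reactive power: Q = Im(S) = 4.119 VAR.
Step 10 — Apparent power: |S| = 175.1 VA.
Step 11 — Power factor: PF = P/|S| = 0.9997 (lagging).

(a) P = 175.1 W  (b) Q = 4.119 VAR  (c) S = 175.1 VA  (d) PF = 0.9997 (lagging)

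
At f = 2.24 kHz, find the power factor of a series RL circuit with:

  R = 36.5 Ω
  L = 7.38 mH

Step 1 — Angular frequency: ω = 2π·f = 2π·2240 = 1.407e+04 rad/s.
Step 2 — Component impedances:
  R: Z = R = 36.5 Ω
  L: Z = jωL = j·1.407e+04·0.00738 = 0 + j103.9 Ω
Step 3 — Series combination: Z_total = R + L = 36.5 + j103.9 Ω = 110.1∠70.6° Ω.
Step 4 — Power factor: PF = cos(φ) = Re(Z)/|Z| = 36.5/110.1 = 0.3315.
Step 5 — Type: Im(Z) = 103.9 ⇒ lagging (phase φ = 70.6°).

PF = 0.3315 (lagging, φ = 70.6°)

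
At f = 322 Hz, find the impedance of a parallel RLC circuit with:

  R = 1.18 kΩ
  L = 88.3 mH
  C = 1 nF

Step 1 — Angular frequency: ω = 2π·f = 2π·322 = 2023 rad/s.
Step 2 — Component impedances:
  R: Z = R = 1180 Ω
  L: Z = jωL = j·2023·0.0883 = 0 + j178.6 Ω
  C: Z = 1/(jωC) = -j/(ω·C) = 0 - j4.943e+05 Ω
Step 3 — Parallel combination: 1/Z_total = 1/R + 1/L + 1/C; Z_total = 26.46 + j174.7 Ω = 176.7∠81.4° Ω.

Z = 26.46 + j174.7 Ω = 176.7∠81.4° Ω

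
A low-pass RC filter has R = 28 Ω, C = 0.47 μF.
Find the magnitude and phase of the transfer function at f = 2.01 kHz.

Step 1 — Angular frequency: ω = 2π·2010 = 1.263e+04 rad/s.
Step 2 — Transfer function: H(jω) = 1/(1 + jωRC).
Step 3 — Denominator: 1 + jωRC = 1 + j·1.263e+04·28·4.7e-07 = 1 + j0.1662.
Step 4 — H = 0.9731 - j0.1617.
Step 5 — Magnitude: |H| = 0.9865 (-0.1 dB); phase: φ = -9.4°.

|H| = 0.9865 (-0.1 dB), φ = -9.4°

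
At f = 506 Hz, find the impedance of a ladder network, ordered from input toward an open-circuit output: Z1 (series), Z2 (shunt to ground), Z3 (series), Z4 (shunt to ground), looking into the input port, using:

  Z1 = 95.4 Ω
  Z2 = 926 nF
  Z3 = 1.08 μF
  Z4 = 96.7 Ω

Step 1 — Angular frequency: ω = 2π·f = 2π·506 = 3179 rad/s.
Step 2 — Component impedances:
  Z1: Z = R = 95.4 Ω
  Z2: Z = 1/(jωC) = -j/(ω·C) = 0 - j339.7 Ω
  Z3: Z = 1/(jωC) = -j/(ω·C) = 0 - j291.2 Ω
  Z4: Z = R = 96.7 Ω
Step 3 — Ladder network (open output): work backward from the far end, alternating series and parallel combinations. Z_in = 122.8 - j161 Ω = 202.5∠-52.7° Ω.

Z = 122.8 - j161 Ω = 202.5∠-52.7° Ω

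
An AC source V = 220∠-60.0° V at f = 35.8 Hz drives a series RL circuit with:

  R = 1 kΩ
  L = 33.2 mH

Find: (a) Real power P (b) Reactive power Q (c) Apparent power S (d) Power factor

Step 1 — Angular frequency: ω = 2π·f = 2π·35.8 = 224.9 rad/s.
Step 2 — Component impedances:
  R: Z = R = 1000 Ω
  L: Z = jωL = j·224.9·0.0332 = 0 + j7.468 Ω
Step 3 — Series combination: Z_total = R + L = 1000 + j7.468 Ω = 1000∠0.4° Ω.
Step 4 — Source phasor: V = 220∠-60.0° V = 110 - j190.5 V.
Step 5 — Current: I = V / Z = 0.1086 - j0.1913 A = 0.22∠-60.4° A.
Step 6 — Complex power: S = V·I* = 48.4 + j0.3614 VA.
Step 7 — Real power: P = Re(S) = 48.4 W.
Step 8 — Reactive power: Q = Im(S) = 0.3614 VAR.
Step 9 — Apparent power: |S| = 48.4 VA.
Step 10 — Power factor: PF = P/|S| = 1 (lagging).

(a) P = 48.4 W  (b) Q = 0.3614 VAR  (c) S = 48.4 VA  (d) PF = 1 (lagging)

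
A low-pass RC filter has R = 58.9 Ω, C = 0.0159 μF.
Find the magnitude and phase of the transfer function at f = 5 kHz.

Step 1 — Angular frequency: ω = 2π·5000 = 3.142e+04 rad/s.
Step 2 — Transfer function: H(jω) = 1/(1 + jωRC).
Step 3 — Denominator: 1 + jωRC = 1 + j·3.142e+04·58.9·1.59e-08 = 1 + j0.02942.
Step 4 — H = 0.9991 - j0.0294.
Step 5 — Magnitude: |H| = 0.9996 (-0.0 dB); phase: φ = -1.7°.

|H| = 0.9996 (-0.0 dB), φ = -1.7°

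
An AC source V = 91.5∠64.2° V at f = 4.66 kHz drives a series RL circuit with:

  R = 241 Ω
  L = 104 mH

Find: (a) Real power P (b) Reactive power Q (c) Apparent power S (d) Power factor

Step 1 — Angular frequency: ω = 2π·f = 2π·4660 = 2.928e+04 rad/s.
Step 2 — Component impedances:
  R: Z = R = 241 Ω
  L: Z = jωL = j·2.928e+04·0.104 = 0 + j3045 Ω
Step 3 — Series combination: Z_total = R + L = 241 + j3045 Ω = 3055∠85.5° Ω.
Step 4 — Source phasor: V = 91.5∠64.2° V = 39.82 + j82.38 V.
Step 5 — Current: I = V / Z = 0.02791 - j0.01087 A = 0.02995∠-21.3° A.
Step 6 — Complex power: S = V·I* = 0.2162 + j2.732 VA.
Step 7 — Real power: P = Re(S) = 0.2162 W.
Step 8 — Reactive power: Q = Im(S) = 2.732 VAR.
Step 9 — Apparent power: |S| = 2.741 VA.
Step 10 — Power factor: PF = P/|S| = 0.0789 (lagging).

(a) P = 0.2162 W  (b) Q = 2.732 VAR  (c) S = 2.741 VA  (d) PF = 0.0789 (lagging)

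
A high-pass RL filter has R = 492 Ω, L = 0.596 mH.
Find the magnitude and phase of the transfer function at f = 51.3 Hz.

Step 1 — Angular frequency: ω = 2π·51.3 = 322.3 rad/s.
Step 2 — Transfer function: H(jω) = jωL/(R + jωL).
Step 3 — Numerator jωL = j·0.1921; denominator R + jωL = 492 + j0.1921.
Step 4 — H = 1.525e-07 + j0.0003905.
Step 5 — Magnitude: |H| = 0.0003905 (-68.2 dB); phase: φ = 90.0°.

|H| = 0.0003905 (-68.2 dB), φ = 90.0°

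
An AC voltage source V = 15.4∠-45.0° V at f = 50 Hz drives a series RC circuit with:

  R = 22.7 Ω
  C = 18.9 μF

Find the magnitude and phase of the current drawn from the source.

Step 1 — Angular frequency: ω = 2π·f = 2π·50 = 314.2 rad/s.
Step 2 — Component impedances:
  R: Z = R = 22.7 Ω
  C: Z = 1/(jωC) = -j/(ω·C) = 0 - j168.4 Ω
Step 3 — Series combination: Z_total = R + C = 22.7 - j168.4 Ω = 169.9∠-82.3° Ω.
Step 4 — Source phasor: V = 15.4∠-45.0° V = 10.89 - j10.89 V.
Step 5 — Ohm's law: I = V / Z_total = (10.89 - j10.89) / (22.7 - j168.4) = 0.07206 + j0.05494 A.
Step 6 — Convert to polar: |I| = 0.09062 A, ∠I = 37.3°.

I = 0.09062∠37.3° A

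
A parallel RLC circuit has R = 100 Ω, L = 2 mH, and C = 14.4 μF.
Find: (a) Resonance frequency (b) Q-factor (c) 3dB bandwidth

Step 1 — Resonance: ω₀ = 1/√(LC) = 1/√(0.002·1.44e-05) = 5893 rad/s.
Step 2 — f₀ = ω₀/(2π) = 937.8 Hz.
Step 3 — Parallel Q: Q = R/(ω₀L) = 100/(5893·0.002) = 8.485.
Step 4 — Bandwidth: Δω = ω₀/Q = 694.4 rad/s; BW = Δω/(2π) = 110.5 Hz.

(a) f₀ = 937.8 Hz  (b) Q = 8.485  (c) BW = 110.5 Hz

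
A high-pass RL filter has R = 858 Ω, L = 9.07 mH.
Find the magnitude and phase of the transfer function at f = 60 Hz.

Step 1 — Angular frequency: ω = 2π·60 = 377 rad/s.
Step 2 — Transfer function: H(jω) = jωL/(R + jωL).
Step 3 — Numerator jωL = j·3.419; denominator R + jωL = 858 + j3.419.
Step 4 — H = 1.588e-05 + j0.003985.
Step 5 — Magnitude: |H| = 0.003985 (-48.0 dB); phase: φ = 89.8°.

|H| = 0.003985 (-48.0 dB), φ = 89.8°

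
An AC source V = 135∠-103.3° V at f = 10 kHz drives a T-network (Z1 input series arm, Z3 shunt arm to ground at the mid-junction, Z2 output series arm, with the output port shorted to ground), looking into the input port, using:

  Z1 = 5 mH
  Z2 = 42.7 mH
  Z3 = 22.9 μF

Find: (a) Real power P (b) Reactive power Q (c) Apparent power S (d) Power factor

Step 1 — Angular frequency: ω = 2π·f = 2π·1e+04 = 6.283e+04 rad/s.
Step 2 — Component impedances:
  Z1: Z = jωL = j·6.283e+04·0.005 = 0 + j314.2 Ω
  Z2: Z = jωL = j·6.283e+04·0.0427 = 0 + j2683 Ω
  Z3: Z = 1/(jωC) = -j/(ω·C) = 0 - j0.695 Ω
Step 3 — With the output port shorted to ground, the output series arm Z2 runs from the junction to ground; the shunt arm Z3 also runs from the junction to ground. They appear in parallel: Z3 || Z2 = 0 - j0.6952 Ω.
Step 4 — Series with input arm Z1: Z_in = Z1 + (Z3 || Z2) = 0 + j313.5 Ω = 313.5∠90.0° Ω.
Step 5 — Source phasor: V = 135∠-103.3° V = -31.06 - j131.4 V.
Step 6 — Current: I = V / Z = -0.4191 + j0.09908 A = 0.4307∠166.7° A.
Step 7 — Complex power: S = V·I* = 0 + j58.14 VA.
Step 8 — Real power: P = Re(S) = 0 W.
Step 9 — Reactive power: Q = Im(S) = 58.14 VAR.
Step 10 — Apparent power: |S| = 58.14 VA.
Step 11 — Power factor: PF = P/|S| = 0 (lagging).

(a) P = 0 W  (b) Q = 58.14 VAR  (c) S = 58.14 VA  (d) PF = 0 (lagging)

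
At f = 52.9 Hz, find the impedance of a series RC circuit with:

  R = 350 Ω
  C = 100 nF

Step 1 — Angular frequency: ω = 2π·f = 2π·52.9 = 332.4 rad/s.
Step 2 — Component impedances:
  R: Z = R = 350 Ω
  C: Z = 1/(jωC) = -j/(ω·C) = 0 - j3.009e+04 Ω
Step 3 — Series combination: Z_total = R + C = 350 - j3.009e+04 Ω = 3.009e+04∠-89.3° Ω.

Z = 350 - j3.009e+04 Ω = 3.009e+04∠-89.3° Ω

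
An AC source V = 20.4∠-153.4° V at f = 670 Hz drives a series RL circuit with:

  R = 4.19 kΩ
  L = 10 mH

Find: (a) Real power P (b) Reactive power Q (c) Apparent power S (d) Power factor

Step 1 — Angular frequency: ω = 2π·f = 2π·670 = 4210 rad/s.
Step 2 — Component impedances:
  R: Z = R = 4190 Ω
  L: Z = jωL = j·4210·0.01 = 0 + j42.1 Ω
Step 3 — Series combination: Z_total = R + L = 4190 + j42.1 Ω = 4190∠0.6° Ω.
Step 4 — Source phasor: V = 20.4∠-153.4° V = -18.24 - j9.134 V.
Step 5 — Current: I = V / Z = -0.004375 - j0.002136 A = 0.004868∠-154.0° A.
Step 6 — Complex power: S = V·I* = 0.09931 + j0.0009978 VA.
Step 7 — Real power: P = Re(S) = 0.09931 W.
Step 8 — Reactive power: Q = Im(S) = 0.0009978 VAR.
Step 9 — Apparent power: |S| = 0.09932 VA.
Step 10 — Power factor: PF = P/|S| = 0.9999 (lagging).

(a) P = 0.09931 W  (b) Q = 0.0009978 VAR  (c) S = 0.09932 VA  (d) PF = 0.9999 (lagging)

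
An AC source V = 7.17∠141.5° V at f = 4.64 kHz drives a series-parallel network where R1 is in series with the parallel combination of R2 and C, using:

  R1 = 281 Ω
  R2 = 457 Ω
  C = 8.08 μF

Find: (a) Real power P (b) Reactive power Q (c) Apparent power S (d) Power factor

Step 1 — Angular frequency: ω = 2π·f = 2π·4640 = 2.915e+04 rad/s.
Step 2 — Component impedances:
  R1: Z = R = 281 Ω
  R2: Z = R = 457 Ω
  C: Z = 1/(jωC) = -j/(ω·C) = 0 - j4.245 Ω
Step 3 — Parallel branch: R2 || C = 1/(1/R2 + 1/C) = 0.03943 - j4.245 Ω.
Step 4 — Series with R1: Z_total = R1 + (R2 || C) = 281 - j4.245 Ω = 281.1∠-0.9° Ω.
Step 5 — Source phasor: V = 7.17∠141.5° V = -5.611 + j4.463 V.
Step 6 — Current: I = V / Z = -0.0202 + j0.01558 A = 0.02551∠142.4° A.
Step 7 — Complex power: S = V·I* = 0.1829 - j0.002762 VA.
Step 8 — Real power: P = Re(S) = 0.1829 W.
Step 9 — Reactive power: Q = Im(S) = -0.002762 VAR.
Step 10 — Apparent power: |S| = 0.1829 VA.
Step 11 — Power factor: PF = P/|S| = 0.9999 (leading).

(a) P = 0.1829 W  (b) Q = -0.002762 VAR  (c) S = 0.1829 VA  (d) PF = 0.9999 (leading)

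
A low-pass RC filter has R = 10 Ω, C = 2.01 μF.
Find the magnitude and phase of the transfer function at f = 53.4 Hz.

Step 1 — Angular frequency: ω = 2π·53.4 = 335.5 rad/s.
Step 2 — Transfer function: H(jω) = 1/(1 + jωRC).
Step 3 — Denominator: 1 + jωRC = 1 + j·335.5·10·2.01e-06 = 1 + j0.006744.
Step 4 — H = 1 - j0.006744.
Step 5 — Magnitude: |H| = 1 (-0.0 dB); phase: φ = -0.4°.

|H| = 1 (-0.0 dB), φ = -0.4°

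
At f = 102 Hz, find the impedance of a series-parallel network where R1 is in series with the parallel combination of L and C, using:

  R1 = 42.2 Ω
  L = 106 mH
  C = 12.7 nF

Step 1 — Angular frequency: ω = 2π·f = 2π·102 = 640.9 rad/s.
Step 2 — Component impedances:
  R1: Z = R = 42.2 Ω
  L: Z = jωL = j·640.9·0.106 = 0 + j67.93 Ω
  C: Z = 1/(jωC) = -j/(ω·C) = 0 - j1.229e+05 Ω
Step 3 — Parallel branch: L || C = 1/(1/L + 1/C) = 0 + j67.97 Ω.
Step 4 — Series with R1: Z_total = R1 + (L || C) = 42.2 + j67.97 Ω = 80.01∠58.2° Ω.

Z = 42.2 + j67.97 Ω = 80.01∠58.2° Ω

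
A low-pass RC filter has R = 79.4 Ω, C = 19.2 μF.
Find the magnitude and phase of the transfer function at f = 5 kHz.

Step 1 — Angular frequency: ω = 2π·5000 = 3.142e+04 rad/s.
Step 2 — Transfer function: H(jω) = 1/(1 + jωRC).
Step 3 — Denominator: 1 + jωRC = 1 + j·3.142e+04·79.4·1.92e-05 = 1 + j47.89.
Step 4 — H = 0.0004358 - j0.02087.
Step 5 — Magnitude: |H| = 0.02088 (-33.6 dB); phase: φ = -88.8°.

|H| = 0.02088 (-33.6 dB), φ = -88.8°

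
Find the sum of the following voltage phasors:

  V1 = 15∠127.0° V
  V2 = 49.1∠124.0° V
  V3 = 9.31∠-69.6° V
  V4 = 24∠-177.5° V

Step 1 — Convert each phasor to rectangular form:
  V1 = 15·(cos(127.0°) + j·sin(127.0°)) = -9.027 + j11.98 V
  V2 = 49.1·(cos(124.0°) + j·sin(124.0°)) = -27.46 + j40.71 V
  V3 = 9.31·(cos(-69.6°) + j·sin(-69.6°)) = 3.245 - j8.726 V
  V4 = 24·(cos(-177.5°) + j·sin(-177.5°)) = -23.98 - j1.047 V
Step 2 — Sum components: V_total = -57.22 + j42.91 V.
Step 3 — Convert to polar: |V_total| = 71.52 V, ∠V_total = 143.1°.

V_total = 71.52∠143.1° V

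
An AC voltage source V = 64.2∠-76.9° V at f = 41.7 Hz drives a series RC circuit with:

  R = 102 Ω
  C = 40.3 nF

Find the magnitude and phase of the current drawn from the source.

Step 1 — Angular frequency: ω = 2π·f = 2π·41.7 = 262 rad/s.
Step 2 — Component impedances:
  R: Z = R = 102 Ω
  C: Z = 1/(jωC) = -j/(ω·C) = 0 - j9.471e+04 Ω
Step 3 — Series combination: Z_total = R + C = 102 - j9.471e+04 Ω = 9.471e+04∠-89.9° Ω.
Step 4 — Source phasor: V = 64.2∠-76.9° V = 14.55 - j62.53 V.
Step 5 — Ohm's law: I = V / Z_total = (14.55 - j62.53) / (102 - j9.471e+04) = 0.0006604 + j0.0001529 A.
Step 6 — Convert to polar: |I| = 0.0006779 A, ∠I = 13.0°.

I = 0.0006779∠13.0° A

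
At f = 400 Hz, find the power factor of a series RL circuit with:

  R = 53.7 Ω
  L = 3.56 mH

Step 1 — Angular frequency: ω = 2π·f = 2π·400 = 2513 rad/s.
Step 2 — Component impedances:
  R: Z = R = 53.7 Ω
  L: Z = jωL = j·2513·0.00356 = 0 + j8.947 Ω
Step 3 — Series combination: Z_total = R + L = 53.7 + j8.947 Ω = 54.44∠9.5° Ω.
Step 4 — Power factor: PF = cos(φ) = Re(Z)/|Z| = 53.7/54.44 = 0.9864.
Step 5 — Type: Im(Z) = 8.947 ⇒ lagging (phase φ = 9.5°).

PF = 0.9864 (lagging, φ = 9.5°)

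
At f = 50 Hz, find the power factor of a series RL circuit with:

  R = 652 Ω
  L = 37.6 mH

Step 1 — Angular frequency: ω = 2π·f = 2π·50 = 314.2 rad/s.
Step 2 — Component impedances:
  R: Z = R = 652 Ω
  L: Z = jωL = j·314.2·0.0376 = 0 + j11.81 Ω
Step 3 — Series combination: Z_total = R + L = 652 + j11.81 Ω = 652.1∠1.0° Ω.
Step 4 — Power factor: PF = cos(φ) = Re(Z)/|Z| = 652/652.1 = 0.9998.
Step 5 — Type: Im(Z) = 11.81 ⇒ lagging (phase φ = 1.0°).

PF = 0.9998 (lagging, φ = 1.0°)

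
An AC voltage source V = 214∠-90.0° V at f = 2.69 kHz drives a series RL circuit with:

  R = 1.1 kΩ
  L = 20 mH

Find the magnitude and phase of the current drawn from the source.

Step 1 — Angular frequency: ω = 2π·f = 2π·2690 = 1.69e+04 rad/s.
Step 2 — Component impedances:
  R: Z = R = 1100 Ω
  L: Z = jωL = j·1.69e+04·0.02 = 0 + j338 Ω
Step 3 — Series combination: Z_total = R + L = 1100 + j338 Ω = 1151∠17.1° Ω.
Step 4 — Source phasor: V = 214∠-90.0° V = 0 - j214 V.
Step 5 — Ohm's law: I = V / Z_total = (0 - j214) / (1100 + j338) = -0.05463 - j0.1778 A.
Step 6 — Convert to polar: |I| = 0.186 A, ∠I = -107.1°.

I = 0.186∠-107.1° A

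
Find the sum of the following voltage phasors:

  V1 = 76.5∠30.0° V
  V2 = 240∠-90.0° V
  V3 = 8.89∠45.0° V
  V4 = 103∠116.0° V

Step 1 — Convert each phasor to rectangular form:
  V1 = 76.5·(cos(30.0°) + j·sin(30.0°)) = 66.25 + j38.25 V
  V2 = 240·(cos(-90.0°) + j·sin(-90.0°)) = 0 - j240 V
  V3 = 8.89·(cos(45.0°) + j·sin(45.0°)) = 6.286 + j6.286 V
  V4 = 103·(cos(116.0°) + j·sin(116.0°)) = -45.15 + j92.58 V
Step 2 — Sum components: V_total = 27.38 - j102.9 V.
Step 3 — Convert to polar: |V_total| = 106.5 V, ∠V_total = -75.1°.

V_total = 106.5∠-75.1° V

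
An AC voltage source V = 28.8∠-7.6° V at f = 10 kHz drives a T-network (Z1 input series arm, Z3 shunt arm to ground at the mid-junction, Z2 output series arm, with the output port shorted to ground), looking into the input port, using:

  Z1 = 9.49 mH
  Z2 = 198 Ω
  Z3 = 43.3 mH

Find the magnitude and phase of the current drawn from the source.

Step 1 — Angular frequency: ω = 2π·f = 2π·1e+04 = 6.283e+04 rad/s.
Step 2 — Component impedances:
  Z1: Z = jωL = j·6.283e+04·0.00949 = 0 + j596.3 Ω
  Z2: Z = R = 198 Ω
  Z3: Z = jωL = j·6.283e+04·0.0433 = 0 + j2721 Ω
Step 3 — With the output port shorted to ground, the output series arm Z2 runs from the junction to ground; the shunt arm Z3 also runs from the junction to ground. They appear in parallel: Z3 || Z2 = 197 + j14.33 Ω.
Step 4 — Series with input arm Z1: Z_in = Z1 + (Z3 || Z2) = 197 + j610.6 Ω = 641.6∠72.1° Ω.
Step 5 — Source phasor: V = 28.8∠-7.6° V = 28.55 - j3.809 V.
Step 6 — Ohm's law: I = V / Z_total = (28.55 - j3.809) / (197 + j610.6) = 0.008009 - j0.04417 A.
Step 7 — Convert to polar: |I| = 0.04489 A, ∠I = -79.7°.

I = 0.04489∠-79.7° A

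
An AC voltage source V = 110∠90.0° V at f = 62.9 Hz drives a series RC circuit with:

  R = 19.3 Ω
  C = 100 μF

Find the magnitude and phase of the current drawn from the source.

Step 1 — Angular frequency: ω = 2π·f = 2π·62.9 = 395.2 rad/s.
Step 2 — Component impedances:
  R: Z = R = 19.3 Ω
  C: Z = 1/(jωC) = -j/(ω·C) = 0 - j25.3 Ω
Step 3 — Series combination: Z_total = R + C = 19.3 - j25.3 Ω = 31.82∠-52.7° Ω.
Step 4 — Source phasor: V = 110∠90.0° V = 0 + j110 V.
Step 5 — Ohm's law: I = V / Z_total = (0 + j110) / (19.3 - j25.3) = -2.748 + j2.096 A.
Step 6 — Convert to polar: |I| = 3.457 A, ∠I = 142.7°.

I = 3.457∠142.7° A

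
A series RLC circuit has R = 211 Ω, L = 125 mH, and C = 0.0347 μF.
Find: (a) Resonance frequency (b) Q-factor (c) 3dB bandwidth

Step 1 — Resonance: ω₀ = 1/√(LC) = 1/√(0.125·3.47e-08) = 1.518e+04 rad/s.
Step 2 — f₀ = ω₀/(2π) = 2417 Hz.
Step 3 — Series Q: Q = ω₀L/R = 1.518e+04·0.125/211 = 8.995.
Step 4 — Bandwidth: Δω = ω₀/Q = 1688 rad/s; BW = Δω/(2π) = 268.7 Hz.

(a) f₀ = 2417 Hz  (b) Q = 8.995  (c) BW = 268.7 Hz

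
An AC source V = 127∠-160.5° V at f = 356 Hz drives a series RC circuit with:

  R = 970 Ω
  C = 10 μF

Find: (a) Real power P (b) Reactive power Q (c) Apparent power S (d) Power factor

Step 1 — Angular frequency: ω = 2π·f = 2π·356 = 2237 rad/s.
Step 2 — Component impedances:
  R: Z = R = 970 Ω
  C: Z = 1/(jωC) = -j/(ω·C) = 0 - j44.71 Ω
Step 3 — Series combination: Z_total = R + C = 970 - j44.71 Ω = 971∠-2.6° Ω.
Step 4 — Source phasor: V = 127∠-160.5° V = -119.7 - j42.39 V.
Step 5 — Current: I = V / Z = -0.1211 - j0.04929 A = 0.1308∠-157.9° A.
Step 6 — Complex power: S = V·I* = 16.59 - j0.7647 VA.
Step 7 — Real power: P = Re(S) = 16.59 W.
Step 8 — Reactive power: Q = Im(S) = -0.7647 VAR.
Step 9 — Apparent power: |S| = 16.61 VA.
Step 10 — Power factor: PF = P/|S| = 0.9989 (leading).

(a) P = 16.59 W  (b) Q = -0.7647 VAR  (c) S = 16.61 VA  (d) PF = 0.9989 (leading)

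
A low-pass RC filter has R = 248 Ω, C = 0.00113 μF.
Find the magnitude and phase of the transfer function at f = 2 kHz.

Step 1 — Angular frequency: ω = 2π·2000 = 1.257e+04 rad/s.
Step 2 — Transfer function: H(jω) = 1/(1 + jωRC).
Step 3 — Denominator: 1 + jωRC = 1 + j·1.257e+04·248·1.13e-09 = 1 + j0.003522.
Step 4 — H = 1 - j0.003522.
Step 5 — Magnitude: |H| = 1 (-0.0 dB); phase: φ = -0.2°.

|H| = 1 (-0.0 dB), φ = -0.2°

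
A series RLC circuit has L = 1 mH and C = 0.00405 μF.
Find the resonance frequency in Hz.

Step 1 — Resonance condition Im(Z)=0 gives ω₀ = 1/√(LC).
Step 2 — ω₀ = 1/√(0.001·4.05e-09) = 4.969e+05 rad/s.
Step 3 — f₀ = ω₀/(2π) = 7.908e+04 Hz.

f₀ = 7.908e+04 Hz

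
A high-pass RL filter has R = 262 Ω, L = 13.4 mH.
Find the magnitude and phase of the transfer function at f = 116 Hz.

Step 1 — Angular frequency: ω = 2π·116 = 728.8 rad/s.
Step 2 — Transfer function: H(jω) = jωL/(R + jωL).
Step 3 — Numerator jωL = j·9.767; denominator R + jωL = 262 + j9.767.
Step 4 — H = 0.001388 + j0.03723.
Step 5 — Magnitude: |H| = 0.03725 (-28.6 dB); phase: φ = 87.9°.

|H| = 0.03725 (-28.6 dB), φ = 87.9°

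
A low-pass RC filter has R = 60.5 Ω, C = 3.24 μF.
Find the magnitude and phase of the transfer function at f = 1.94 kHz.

Step 1 — Angular frequency: ω = 2π·1940 = 1.219e+04 rad/s.
Step 2 — Transfer function: H(jω) = 1/(1 + jωRC).
Step 3 — Denominator: 1 + jωRC = 1 + j·1.219e+04·60.5·3.24e-06 = 1 + j2.389.
Step 4 — H = 0.1491 - j0.3561.
Step 5 — Magnitude: |H| = 0.3861 (-8.3 dB); phase: φ = -67.3°.

|H| = 0.3861 (-8.3 dB), φ = -67.3°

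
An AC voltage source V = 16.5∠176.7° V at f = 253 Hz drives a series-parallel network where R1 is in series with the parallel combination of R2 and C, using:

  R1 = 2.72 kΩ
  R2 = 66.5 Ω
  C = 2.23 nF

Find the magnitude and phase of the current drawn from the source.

Step 1 — Angular frequency: ω = 2π·f = 2π·253 = 1590 rad/s.
Step 2 — Component impedances:
  R1: Z = R = 2720 Ω
  R2: Z = R = 66.5 Ω
  C: Z = 1/(jωC) = -j/(ω·C) = 0 - j2.821e+05 Ω
Step 3 — Parallel branch: R2 || C = 1/(1/R2 + 1/C) = 66.5 - j0.01568 Ω.
Step 4 — Series with R1: Z_total = R1 + (R2 || C) = 2786 - j0.01568 Ω = 2786∠-0.0° Ω.
Step 5 — Source phasor: V = 16.5∠176.7° V = -16.47 + j0.9498 V.
Step 6 — Ohm's law: I = V / Z_total = (-16.47 + j0.9498) / (2786 - j0.01568) = -0.005912 + j0.0003408 A.
Step 7 — Convert to polar: |I| = 0.005921 A, ∠I = 176.7°.

I = 0.005921∠176.7° A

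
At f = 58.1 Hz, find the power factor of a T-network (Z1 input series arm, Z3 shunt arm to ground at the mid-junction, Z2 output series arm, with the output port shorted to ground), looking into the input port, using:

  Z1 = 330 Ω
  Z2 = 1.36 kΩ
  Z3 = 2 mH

Step 1 — Angular frequency: ω = 2π·f = 2π·58.1 = 365.1 rad/s.
Step 2 — Component impedances:
  Z1: Z = R = 330 Ω
  Z2: Z = R = 1360 Ω
  Z3: Z = jωL = j·365.1·0.002 = 0 + j0.7301 Ω
Step 3 — With the output port shorted to ground, the output series arm Z2 runs from the junction to ground; the shunt arm Z3 also runs from the junction to ground. They appear in parallel: Z3 || Z2 = 0.000392 + j0.7301 Ω.
Step 4 — Series with input arm Z1: Z_in = Z1 + (Z3 || Z2) = 330 + j0.7301 Ω = 330∠0.1° Ω.
Step 5 — Power factor: PF = cos(φ) = Re(Z)/|Z| = 330/330 = 1.
Step 6 — Type: Im(Z) = 0.7301 ⇒ lagging (phase φ = 0.1°).

PF = 1 (lagging, φ = 0.1°)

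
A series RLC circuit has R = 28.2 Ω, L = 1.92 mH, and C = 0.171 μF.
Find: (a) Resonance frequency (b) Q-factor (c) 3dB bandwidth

Step 1 — Resonance: ω₀ = 1/√(LC) = 1/√(0.00192·1.71e-07) = 5.519e+04 rad/s.
Step 2 — f₀ = ω₀/(2π) = 8784 Hz.
Step 3 — Series Q: Q = ω₀L/R = 5.519e+04·0.00192/28.2 = 3.758.
Step 4 — Bandwidth: Δω = ω₀/Q = 1.469e+04 rad/s; BW = Δω/(2π) = 2338 Hz.

(a) f₀ = 8784 Hz  (b) Q = 3.758  (c) BW = 2338 Hz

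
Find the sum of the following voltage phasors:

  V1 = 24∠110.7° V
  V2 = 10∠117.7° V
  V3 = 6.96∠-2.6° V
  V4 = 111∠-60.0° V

Step 1 — Convert each phasor to rectangular form:
  V1 = 24·(cos(110.7°) + j·sin(110.7°)) = -8.483 + j22.45 V
  V2 = 10·(cos(117.7°) + j·sin(117.7°)) = -4.648 + j8.854 V
  V3 = 6.96·(cos(-2.6°) + j·sin(-2.6°)) = 6.953 - j0.3157 V
  V4 = 111·(cos(-60.0°) + j·sin(-60.0°)) = 55.5 - j96.13 V
Step 2 — Sum components: V_total = 49.32 - j65.14 V.
Step 3 — Convert to polar: |V_total| = 81.71 V, ∠V_total = -52.9°.

V_total = 81.71∠-52.9° V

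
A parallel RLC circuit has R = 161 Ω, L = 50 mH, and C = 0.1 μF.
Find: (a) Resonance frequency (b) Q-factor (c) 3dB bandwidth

Step 1 — Resonance: ω₀ = 1/√(LC) = 1/√(0.05·1e-07) = 1.414e+04 rad/s.
Step 2 — f₀ = ω₀/(2π) = 2251 Hz.
Step 3 — Parallel Q: Q = R/(ω₀L) = 161/(1.414e+04·0.05) = 0.2277.
Step 4 — Bandwidth: Δω = ω₀/Q = 6.211e+04 rad/s; BW = Δω/(2π) = 9885 Hz.

(a) f₀ = 2251 Hz  (b) Q = 0.2277  (c) BW = 9885 Hz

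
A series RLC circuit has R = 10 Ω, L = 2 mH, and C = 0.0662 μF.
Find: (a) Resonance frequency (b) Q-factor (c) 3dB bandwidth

Step 1 — Resonance: ω₀ = 1/√(LC) = 1/√(0.002·6.62e-08) = 8.691e+04 rad/s.
Step 2 — f₀ = ω₀/(2π) = 1.383e+04 Hz.
Step 3 — Series Q: Q = ω₀L/R = 8.691e+04·0.002/10 = 17.38.
Step 4 — Bandwidth: Δω = ω₀/Q = 5000 rad/s; BW = Δω/(2π) = 795.8 Hz.

(a) f₀ = 1.383e+04 Hz  (b) Q = 17.38  (c) BW = 795.8 Hz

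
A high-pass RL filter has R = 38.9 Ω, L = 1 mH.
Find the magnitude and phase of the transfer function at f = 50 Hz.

Step 1 — Angular frequency: ω = 2π·50 = 314.2 rad/s.
Step 2 — Transfer function: H(jω) = jωL/(R + jωL).
Step 3 — Numerator jωL = j·0.3142; denominator R + jωL = 38.9 + j0.3142.
Step 4 — H = 6.522e-05 + j0.008076.
Step 5 — Magnitude: |H| = 0.008076 (-41.9 dB); phase: φ = 89.5°.

|H| = 0.008076 (-41.9 dB), φ = 89.5°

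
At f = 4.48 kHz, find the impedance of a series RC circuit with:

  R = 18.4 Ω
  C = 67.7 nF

Step 1 — Angular frequency: ω = 2π·f = 2π·4480 = 2.815e+04 rad/s.
Step 2 — Component impedances:
  R: Z = R = 18.4 Ω
  C: Z = 1/(jωC) = -j/(ω·C) = 0 - j524.8 Ω
Step 3 — Series combination: Z_total = R + C = 18.4 - j524.8 Ω = 525.1∠-88.0° Ω.

Z = 18.4 - j524.8 Ω = 525.1∠-88.0° Ω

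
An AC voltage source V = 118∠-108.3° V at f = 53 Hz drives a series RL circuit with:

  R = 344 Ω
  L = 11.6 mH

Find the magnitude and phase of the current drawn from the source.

Step 1 — Angular frequency: ω = 2π·f = 2π·53 = 333 rad/s.
Step 2 — Component impedances:
  R: Z = R = 344 Ω
  L: Z = jωL = j·333·0.0116 = 0 + j3.863 Ω
Step 3 — Series combination: Z_total = R + L = 344 + j3.863 Ω = 344∠0.6° Ω.
Step 4 — Source phasor: V = 118∠-108.3° V = -37.05 - j112 V.
Step 5 — Ohm's law: I = V / Z_total = (-37.05 - j112) / (344 + j3.863) = -0.1113 - j0.3244 A.
Step 6 — Convert to polar: |I| = 0.343 A, ∠I = -108.9°.

I = 0.343∠-108.9° A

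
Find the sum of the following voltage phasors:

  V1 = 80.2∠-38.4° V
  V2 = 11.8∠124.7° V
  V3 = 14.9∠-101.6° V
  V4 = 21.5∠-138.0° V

Step 1 — Convert each phasor to rectangular form:
  V1 = 80.2·(cos(-38.4°) + j·sin(-38.4°)) = 62.85 - j49.82 V
  V2 = 11.8·(cos(124.7°) + j·sin(124.7°)) = -6.717 + j9.701 V
  V3 = 14.9·(cos(-101.6°) + j·sin(-101.6°)) = -2.996 - j14.6 V
  V4 = 21.5·(cos(-138.0°) + j·sin(-138.0°)) = -15.98 - j14.39 V
Step 2 — Sum components: V_total = 37.16 - j69.1 V.
Step 3 — Convert to polar: |V_total| = 78.46 V, ∠V_total = -61.7°.

V_total = 78.46∠-61.7° V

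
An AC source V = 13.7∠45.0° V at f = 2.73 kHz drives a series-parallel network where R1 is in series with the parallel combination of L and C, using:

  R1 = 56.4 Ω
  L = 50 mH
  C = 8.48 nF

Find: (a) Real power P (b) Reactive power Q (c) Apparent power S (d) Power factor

Step 1 — Angular frequency: ω = 2π·f = 2π·2730 = 1.715e+04 rad/s.
Step 2 — Component impedances:
  R1: Z = R = 56.4 Ω
  L: Z = jωL = j·1.715e+04·0.05 = 0 + j857.7 Ω
  C: Z = 1/(jωC) = -j/(ω·C) = 0 - j6875 Ω
Step 3 — Parallel branch: L || C = 1/(1/L + 1/C) = 0 + j979.9 Ω.
Step 4 — Series with R1: Z_total = R1 + (L || C) = 56.4 + j979.9 Ω = 981.5∠86.7° Ω.
Step 5 — Source phasor: V = 13.7∠45.0° V = 9.687 + j9.687 V.
Step 6 — Current: I = V / Z = 0.01042 - j0.009286 A = 0.01396∠-41.7° A.
Step 7 — Complex power: S = V·I* = 0.01099 + j0.1909 VA.
Step 8 — Real power: P = Re(S) = 0.01099 W.
Step 9 — Reactive power: Q = Im(S) = 0.1909 VAR.
Step 10 — Apparent power: |S| = 0.1912 VA.
Step 11 — Power factor: PF = P/|S| = 0.05746 (lagging).

(a) P = 0.01099 W  (b) Q = 0.1909 VAR  (c) S = 0.1912 VA  (d) PF = 0.05746 (lagging)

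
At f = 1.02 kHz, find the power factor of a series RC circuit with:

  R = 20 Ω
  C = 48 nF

Step 1 — Angular frequency: ω = 2π·f = 2π·1020 = 6409 rad/s.
Step 2 — Component impedances:
  R: Z = R = 20 Ω
  C: Z = 1/(jωC) = -j/(ω·C) = 0 - j3251 Ω
Step 3 — Series combination: Z_total = R + C = 20 - j3251 Ω = 3251∠-89.6° Ω.
Step 4 — Power factor: PF = cos(φ) = Re(Z)/|Z| = 20/3251 = 0.006152.
Step 5 — Type: Im(Z) = -3251 ⇒ leading (phase φ = -89.6°).

PF = 0.006152 (leading, φ = -89.6°)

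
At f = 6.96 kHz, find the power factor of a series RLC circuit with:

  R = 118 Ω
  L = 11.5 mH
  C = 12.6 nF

Step 1 — Angular frequency: ω = 2π·f = 2π·6960 = 4.373e+04 rad/s.
Step 2 — Component impedances:
  R: Z = R = 118 Ω
  L: Z = jωL = j·4.373e+04·0.0115 = 0 + j502.9 Ω
  C: Z = 1/(jωC) = -j/(ω·C) = 0 - j1815 Ω
Step 3 — Series combination: Z_total = R + L + C = 118 - j1312 Ω = 1317∠-84.9° Ω.
Step 4 — Power factor: PF = cos(φ) = Re(Z)/|Z| = 118/1317.2 = 0.08958.
Step 5 — Type: Im(Z) = -1312 ⇒ leading (phase φ = -84.9°).

PF = 0.08958 (leading, φ = -84.9°)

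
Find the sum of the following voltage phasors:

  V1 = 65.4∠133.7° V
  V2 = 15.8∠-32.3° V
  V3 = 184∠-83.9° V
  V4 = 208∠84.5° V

Step 1 — Convert each phasor to rectangular form:
  V1 = 65.4·(cos(133.7°) + j·sin(133.7°)) = -45.18 + j47.28 V
  V2 = 15.8·(cos(-32.3°) + j·sin(-32.3°)) = 13.36 - j8.443 V
  V3 = 184·(cos(-83.9°) + j·sin(-83.9°)) = 19.55 - j183 V
  V4 = 208·(cos(84.5°) + j·sin(84.5°)) = 19.94 + j207 V
Step 2 — Sum components: V_total = 7.66 + j62.92 V.
Step 3 — Convert to polar: |V_total| = 63.39 V, ∠V_total = 83.1°.

V_total = 63.39∠83.1° V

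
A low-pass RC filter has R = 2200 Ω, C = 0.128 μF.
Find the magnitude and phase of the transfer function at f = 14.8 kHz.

Step 1 — Angular frequency: ω = 2π·1.48e+04 = 9.299e+04 rad/s.
Step 2 — Transfer function: H(jω) = 1/(1 + jωRC).
Step 3 — Denominator: 1 + jωRC = 1 + j·9.299e+04·2200·1.28e-07 = 1 + j26.19.
Step 4 — H = 0.001456 - j0.03813.
Step 5 — Magnitude: |H| = 0.03816 (-28.4 dB); phase: φ = -87.8°.

|H| = 0.03816 (-28.4 dB), φ = -87.8°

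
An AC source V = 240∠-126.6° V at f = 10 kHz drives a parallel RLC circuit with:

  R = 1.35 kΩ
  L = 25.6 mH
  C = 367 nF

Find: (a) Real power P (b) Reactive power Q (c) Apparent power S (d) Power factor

Step 1 — Angular frequency: ω = 2π·f = 2π·1e+04 = 6.283e+04 rad/s.
Step 2 — Component impedances:
  R: Z = R = 1350 Ω
  L: Z = jωL = j·6.283e+04·0.0256 = 0 + j1608 Ω
  C: Z = 1/(jωC) = -j/(ω·C) = 0 - j43.37 Ω
Step 3 — Parallel combination: 1/Z_total = 1/R + 1/L + 1/C; Z_total = 1.47 - j44.52 Ω = 44.54∠-88.1° Ω.
Step 4 — Source phasor: V = 240∠-126.6° V = -143.1 - j192.7 V.
Step 5 — Current: I = V / Z = 4.217 - j3.353 A = 5.388∠-38.5° A.
Step 6 — Complex power: S = V·I* = 42.67 - j1292 VA.
Step 7 — Real power: P = Re(S) = 42.67 W.
Step 8 — Reactive power: Q = Im(S) = -1292 VAR.
Step 9 — Apparent power: |S| = 1293 VA.
Step 10 — Power factor: PF = P/|S| = 0.033 (leading).

(a) P = 42.67 W  (b) Q = -1292 VAR  (c) S = 1293 VA  (d) PF = 0.033 (leading)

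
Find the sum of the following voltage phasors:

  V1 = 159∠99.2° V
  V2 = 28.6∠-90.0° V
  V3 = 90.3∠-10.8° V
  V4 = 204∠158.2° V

Step 1 — Convert each phasor to rectangular form:
  V1 = 159·(cos(99.2°) + j·sin(99.2°)) = -25.42 + j157 V
  V2 = 28.6·(cos(-90.0°) + j·sin(-90.0°)) = 0 - j28.6 V
  V3 = 90.3·(cos(-10.8°) + j·sin(-10.8°)) = 88.7 - j16.92 V
  V4 = 204·(cos(158.2°) + j·sin(158.2°)) = -189.4 + j75.76 V
Step 2 — Sum components: V_total = -126.1 + j187.2 V.
Step 3 — Convert to polar: |V_total| = 225.7 V, ∠V_total = 124.0°.

V_total = 225.7∠124.0° V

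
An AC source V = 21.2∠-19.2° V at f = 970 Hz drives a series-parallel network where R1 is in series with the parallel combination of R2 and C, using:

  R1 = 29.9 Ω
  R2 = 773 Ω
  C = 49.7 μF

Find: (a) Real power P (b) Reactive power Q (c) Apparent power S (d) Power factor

Step 1 — Angular frequency: ω = 2π·f = 2π·970 = 6095 rad/s.
Step 2 — Component impedances:
  R1: Z = R = 29.9 Ω
  R2: Z = R = 773 Ω
  C: Z = 1/(jωC) = -j/(ω·C) = 0 - j3.301 Ω
Step 3 — Parallel branch: R2 || C = 1/(1/R2 + 1/C) = 0.0141 - j3.301 Ω.
Step 4 — Series with R1: Z_total = R1 + (R2 || C) = 29.91 - j3.301 Ω = 30.1∠-6.3° Ω.
Step 5 — Source phasor: V = 21.2∠-19.2° V = 20.02 - j6.972 V.
Step 6 — Current: I = V / Z = 0.6866 - j0.1573 A = 0.7044∠-12.9° A.
Step 7 — Complex power: S = V·I* = 14.84 - j1.638 VA.
Step 8 — Real power: P = Re(S) = 14.84 W.
Step 9 — Reactive power: Q = Im(S) = -1.638 VAR.
Step 10 — Apparent power: |S| = 14.93 VA.
Step 11 — Power factor: PF = P/|S| = 0.994 (leading).

(a) P = 14.84 W  (b) Q = -1.638 VAR  (c) S = 14.93 VA  (d) PF = 0.994 (leading)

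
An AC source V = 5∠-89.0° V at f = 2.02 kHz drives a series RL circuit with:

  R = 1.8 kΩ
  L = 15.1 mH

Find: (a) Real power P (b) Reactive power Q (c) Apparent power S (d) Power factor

Step 1 — Angular frequency: ω = 2π·f = 2π·2020 = 1.269e+04 rad/s.
Step 2 — Component impedances:
  R: Z = R = 1800 Ω
  L: Z = jωL = j·1.269e+04·0.0151 = 0 + j191.6 Ω
Step 3 — Series combination: Z_total = R + L = 1800 + j191.6 Ω = 1810∠6.1° Ω.
Step 4 — Source phasor: V = 5∠-89.0° V = 0.08726 - j4.999 V.
Step 5 — Current: I = V / Z = -0.0002445 - j0.002751 A = 0.002762∠-95.1° A.
Step 6 — Complex power: S = V·I* = 0.01373 + j0.001462 VA.
Step 7 — Real power: P = Re(S) = 0.01373 W.
Step 8 — Reactive power: Q = Im(S) = 0.001462 VAR.
Step 9 — Apparent power: |S| = 0.01381 VA.
Step 10 — Power factor: PF = P/|S| = 0.9944 (lagging).

(a) P = 0.01373 W  (b) Q = 0.001462 VAR  (c) S = 0.01381 VA  (d) PF = 0.9944 (lagging)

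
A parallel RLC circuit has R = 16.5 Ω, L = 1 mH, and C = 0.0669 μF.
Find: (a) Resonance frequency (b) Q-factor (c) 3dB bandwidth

Step 1 — Resonance: ω₀ = 1/√(LC) = 1/√(0.001·6.69e-08) = 1.223e+05 rad/s.
Step 2 — f₀ = ω₀/(2π) = 1.946e+04 Hz.
Step 3 — Parallel Q: Q = R/(ω₀L) = 16.5/(1.223e+05·0.001) = 0.135.
Step 4 — Bandwidth: Δω = ω₀/Q = 9.059e+05 rad/s; BW = Δω/(2π) = 1.442e+05 Hz.

(a) f₀ = 1.946e+04 Hz  (b) Q = 0.135  (c) BW = 1.442e+05 Hz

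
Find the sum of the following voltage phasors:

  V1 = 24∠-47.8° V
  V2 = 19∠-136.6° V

Step 1 — Convert each phasor to rectangular form:
  V1 = 24·(cos(-47.8°) + j·sin(-47.8°)) = 16.12 - j17.78 V
  V2 = 19·(cos(-136.6°) + j·sin(-136.6°)) = -13.8 - j13.05 V
Step 2 — Sum components: V_total = 2.316 - j30.83 V.
Step 3 — Convert to polar: |V_total| = 30.92 V, ∠V_total = -85.7°.

V_total = 30.92∠-85.7° V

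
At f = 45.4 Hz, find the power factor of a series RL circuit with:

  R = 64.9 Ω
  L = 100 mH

Step 1 — Angular frequency: ω = 2π·f = 2π·45.4 = 285.3 rad/s.
Step 2 — Component impedances:
  R: Z = R = 64.9 Ω
  L: Z = jωL = j·285.3·0.1 = 0 + j28.53 Ω
Step 3 — Series combination: Z_total = R + L = 64.9 + j28.53 Ω = 70.89∠23.7° Ω.
Step 4 — Power factor: PF = cos(φ) = Re(Z)/|Z| = 64.9/70.89 = 0.9155.
Step 5 — Type: Im(Z) = 28.53 ⇒ lagging (phase φ = 23.7°).

PF = 0.9155 (lagging, φ = 23.7°)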